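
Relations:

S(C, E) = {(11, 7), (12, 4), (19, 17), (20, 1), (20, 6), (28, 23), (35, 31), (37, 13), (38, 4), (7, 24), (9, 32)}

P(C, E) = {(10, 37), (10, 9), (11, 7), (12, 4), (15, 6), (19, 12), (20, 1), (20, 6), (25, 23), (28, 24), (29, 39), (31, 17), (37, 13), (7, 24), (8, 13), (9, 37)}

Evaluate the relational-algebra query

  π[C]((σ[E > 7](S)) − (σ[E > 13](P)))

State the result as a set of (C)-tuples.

σ[E > 7]: keep tuples satisfying E > 7 → {(19, 17), (28, 23), (35, 31), (37, 13), (7, 24), (9, 32)}
σ[E > 13]: keep tuples satisfying E > 13 → {(10, 37), (25, 23), (28, 24), (29, 39), (31, 17), (7, 24), (9, 37)}
Taking the difference: {(19, 17), (28, 23), (35, 31), (37, 13), (9, 32)}
π_{C} gives {19, 28, 35, 37, 9}.

{19, 28, 35, 37, 9}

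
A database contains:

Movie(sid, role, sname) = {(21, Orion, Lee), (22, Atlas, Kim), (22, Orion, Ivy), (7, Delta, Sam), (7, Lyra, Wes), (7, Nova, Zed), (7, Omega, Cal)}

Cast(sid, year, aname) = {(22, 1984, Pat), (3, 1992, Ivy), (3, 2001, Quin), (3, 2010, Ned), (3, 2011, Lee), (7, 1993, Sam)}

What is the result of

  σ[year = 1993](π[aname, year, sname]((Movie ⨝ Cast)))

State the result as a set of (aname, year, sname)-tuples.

{(Sam, 1993, Cal), (Sam, 1993, Sam), (Sam, 1993, Wes), (Sam, 1993, Zed)}

Movie ⋈ Cast (natural join on sid): {(22, Atlas, Kim, 1984, Pat), (22, Orion, Ivy, 1984, Pat), (7, Delta, Sam, 1993, Sam), (7, Lyra, Wes, 1993, Sam), (7, Nova, Zed, 1993, Sam), (7, Omega, Cal, 1993, Sam)}
Projecting to aname, year, sname: {(Pat, 1984, Ivy), (Pat, 1984, Kim), (Sam, 1993, Cal), (Sam, 1993, Sam), (Sam, 1993, Wes), (Sam, 1993, Zed)}
Selection year = 1993: {(Sam, 1993, Cal), (Sam, 1993, Sam), (Sam, 1993, Wes), (Sam, 1993, Zed)}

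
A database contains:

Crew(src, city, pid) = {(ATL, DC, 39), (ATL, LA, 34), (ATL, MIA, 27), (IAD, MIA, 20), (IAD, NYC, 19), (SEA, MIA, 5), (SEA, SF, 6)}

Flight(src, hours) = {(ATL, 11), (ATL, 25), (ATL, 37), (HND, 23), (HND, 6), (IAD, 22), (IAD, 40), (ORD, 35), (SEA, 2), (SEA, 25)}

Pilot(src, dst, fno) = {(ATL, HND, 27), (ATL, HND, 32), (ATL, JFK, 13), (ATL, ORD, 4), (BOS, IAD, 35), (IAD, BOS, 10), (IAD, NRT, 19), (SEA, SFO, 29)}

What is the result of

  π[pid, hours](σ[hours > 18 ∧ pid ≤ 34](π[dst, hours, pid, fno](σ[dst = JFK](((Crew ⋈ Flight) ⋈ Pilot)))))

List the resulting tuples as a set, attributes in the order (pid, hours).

{(27, 25), (27, 37), (34, 25), (34, 37)}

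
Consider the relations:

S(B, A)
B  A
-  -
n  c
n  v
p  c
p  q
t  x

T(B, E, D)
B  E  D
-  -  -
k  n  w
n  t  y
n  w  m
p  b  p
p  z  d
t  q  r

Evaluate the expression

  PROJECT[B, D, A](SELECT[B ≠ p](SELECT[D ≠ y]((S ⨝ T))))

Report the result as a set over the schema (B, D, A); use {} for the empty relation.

Natural join on B: {(n, c, t, y), (n, c, w, m), (n, v, t, y), (n, v, w, m), (p, c, b, p), (p, c, z, d), (p, q, b, p), (p, q, z, d), (t, x, q, r)}
Filtering on D ≠ y leaves {(n, c, w, m), (n, v, w, m), (p, c, b, p), (p, c, z, d), (p, q, b, p), (p, q, z, d), (t, x, q, r)}.
Filtering on B ≠ p leaves {(n, c, w, m), (n, v, w, m), (t, x, q, r)}.
π[B, D, A]: project onto (B, D, A) → {(n, m, c), (n, m, v), (t, r, x)}

{(n, m, c), (n, m, v), (t, r, x)}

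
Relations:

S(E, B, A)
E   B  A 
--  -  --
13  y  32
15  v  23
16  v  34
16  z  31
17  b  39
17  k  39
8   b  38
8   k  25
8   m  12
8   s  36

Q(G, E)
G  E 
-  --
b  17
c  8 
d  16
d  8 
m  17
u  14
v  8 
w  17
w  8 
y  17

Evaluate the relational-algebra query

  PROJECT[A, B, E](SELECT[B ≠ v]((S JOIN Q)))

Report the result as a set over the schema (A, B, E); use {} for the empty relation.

Joining S and Q on E yields {(16, v, 34, d), (16, z, 31, d), (17, b, 39, b), (17, b, 39, m), (17, b, 39, w), (17, b, 39, y), (17, k, 39, b), (17, k, 39, m), (17, k, 39, w), (17, k, 39, y), (8, b, 38, c), (8, b, 38, d), (8, b, 38, v), (8, b, 38, w), (8, k, 25, c), (8, k, 25, d), (8, k, 25, v), (8, k, 25, w), (8, m, 12, c), (8, m, 12, d), (8, m, 12, v), (8, m, 12, w), (8, s, 36, c), (8, s, 36, d), (8, s, 36, v), (8, s, 36, w)}.
Filtering on B ≠ v leaves {(16, z, 31, d), (17, b, 39, b), (17, b, 39, m), (17, b, 39, w), (17, b, 39, y), (17, k, 39, b), (17, k, 39, m), (17, k, 39, w), (17, k, 39, y), (8, b, 38, c), (8, b, 38, d), (8, b, 38, v), (8, b, 38, w), (8, k, 25, c), (8, k, 25, d), (8, k, 25, v), (8, k, 25, w), (8, m, 12, c), (8, m, 12, d), (8, m, 12, v), (8, m, 12, w), (8, s, 36, c), (8, s, 36, d), (8, s, 36, v), (8, s, 36, w)}.
π_{A, B, E} gives {(12, m, 8), (25, k, 8), (31, z, 16), (36, s, 8), (38, b, 8), (39, b, 17), (39, k, 17)} (18 duplicate(s) eliminated).

{(12, m, 8), (25, k, 8), (31, z, 16), (36, s, 8), (38, b, 8), (39, b, 17), (39, k, 17)}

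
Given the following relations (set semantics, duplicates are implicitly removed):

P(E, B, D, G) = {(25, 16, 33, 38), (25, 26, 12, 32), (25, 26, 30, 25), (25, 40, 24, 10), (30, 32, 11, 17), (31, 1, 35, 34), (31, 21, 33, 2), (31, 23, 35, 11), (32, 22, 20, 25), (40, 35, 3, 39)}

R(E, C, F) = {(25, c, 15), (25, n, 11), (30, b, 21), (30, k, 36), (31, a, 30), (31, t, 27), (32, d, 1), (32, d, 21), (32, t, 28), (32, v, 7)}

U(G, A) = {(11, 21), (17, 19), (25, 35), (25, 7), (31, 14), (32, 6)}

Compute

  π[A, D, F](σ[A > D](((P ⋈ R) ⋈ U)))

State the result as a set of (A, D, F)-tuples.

Natural join on E: {(25, 16, 33, 38, c, 15), (25, 16, 33, 38, n, 11), (25, 26, 12, 32, c, 15), (25, 26, 12, 32, n, 11), (25, 26, 30, 25, c, 15), (25, 26, 30, 25, n, 11), (25, 40, 24, 10, c, 15), (25, 40, 24, 10, n, 11), (30, 32, 11, 17, b, 21), (30, 32, 11, 17, k, 36), (31, 1, 35, 34, a, 30), (31, 1, 35, 34, t, 27), (31, 21, 33, 2, a, 30), (31, 21, 33, 2, t, 27), (31, 23, 35, 11, a, 30), (31, 23, 35, 11, t, 27), (32, 22, 20, 25, d, 1), (32, 22, 20, 25, d, 21), (32, 22, 20, 25, t, 28), (32, 22, 20, 25, v, 7)}
Natural join on G: {(25, 26, 12, 32, c, 15, 6), (25, 26, 12, 32, n, 11, 6), (25, 26, 30, 25, c, 15, 35), (25, 26, 30, 25, c, 15, 7), (25, 26, 30, 25, n, 11, 35), (25, 26, 30, 25, n, 11, 7), (30, 32, 11, 17, b, 21, 19), (30, 32, 11, 17, k, 36, 19), (31, 23, 35, 11, a, 30, 21), (31, 23, 35, 11, t, 27, 21), (32, 22, 20, 25, d, 1, 35), (32, 22, 20, 25, d, 1, 7), (32, 22, 20, 25, d, 21, 35), (32, 22, 20, 25, d, 21, 7), (32, 22, 20, 25, t, 28, 35), (32, 22, 20, 25, t, 28, 7), (32, 22, 20, 25, v, 7, 35), (32, 22, 20, 25, v, 7, 7)}
Apply σ_{A > D}; surviving tuples: {(25, 26, 30, 25, c, 15, 35), (25, 26, 30, 25, n, 11, 35), (30, 32, 11, 17, b, 21, 19), (30, 32, 11, 17, k, 36, 19), (32, 22, 20, 25, d, 1, 35), (32, 22, 20, 25, d, 21, 35), (32, 22, 20, 25, t, 28, 35), (32, 22, 20, 25, v, 7, 35)}
π[A, D, F]: project onto (A, D, F) → {(19, 11, 21), (19, 11, 36), (35, 20, 1), (35, 20, 21), (35, 20, 28), (35, 20, 7), (35, 30, 11), (35, 30, 15)}

{(19, 11, 21), (19, 11, 36), (35, 20, 1), (35, 20, 21), (35, 20, 28), (35, 20, 7), (35, 30, 11), (35, 30, 15)}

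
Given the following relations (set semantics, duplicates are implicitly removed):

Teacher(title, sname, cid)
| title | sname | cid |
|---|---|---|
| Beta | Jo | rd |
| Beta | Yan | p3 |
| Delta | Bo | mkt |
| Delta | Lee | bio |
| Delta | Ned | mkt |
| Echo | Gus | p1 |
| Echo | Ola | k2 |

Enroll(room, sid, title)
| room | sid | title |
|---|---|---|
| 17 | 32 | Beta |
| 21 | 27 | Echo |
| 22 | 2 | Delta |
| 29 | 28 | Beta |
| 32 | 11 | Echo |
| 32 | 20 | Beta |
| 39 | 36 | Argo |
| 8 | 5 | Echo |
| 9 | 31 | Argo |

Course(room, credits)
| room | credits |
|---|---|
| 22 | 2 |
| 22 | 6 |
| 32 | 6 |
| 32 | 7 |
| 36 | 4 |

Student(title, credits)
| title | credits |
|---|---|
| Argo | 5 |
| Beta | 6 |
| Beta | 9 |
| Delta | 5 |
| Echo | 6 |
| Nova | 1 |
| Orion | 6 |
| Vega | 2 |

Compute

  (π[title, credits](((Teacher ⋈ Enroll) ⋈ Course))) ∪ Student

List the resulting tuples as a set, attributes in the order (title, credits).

{(Argo, 5), (Beta, 6), (Beta, 7), (Beta, 9), (Delta, 2), (Delta, 5), (Delta, 6), (Echo, 6), (Echo, 7), (Nova, 1), (Orion, 6), (Vega, 2)}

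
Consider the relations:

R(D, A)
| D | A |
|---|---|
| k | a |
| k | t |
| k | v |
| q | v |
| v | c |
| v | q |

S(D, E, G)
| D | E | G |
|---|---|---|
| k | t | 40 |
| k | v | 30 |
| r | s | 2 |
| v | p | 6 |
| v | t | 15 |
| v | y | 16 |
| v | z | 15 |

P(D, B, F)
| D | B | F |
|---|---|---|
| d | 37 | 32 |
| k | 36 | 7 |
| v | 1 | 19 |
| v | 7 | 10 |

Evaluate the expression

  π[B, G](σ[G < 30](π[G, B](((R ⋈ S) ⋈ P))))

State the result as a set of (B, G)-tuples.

R ⋈ S (natural join on D): {(k, a, t, 40), (k, a, v, 30), (k, t, t, 40), (k, t, v, 30), (k, v, t, 40), (k, v, v, 30), (v, c, p, 6), (v, c, t, 15), (v, c, y, 16), (v, c, z, 15), (v, q, p, 6), (v, q, t, 15), (v, q, y, 16), (v, q, z, 15)}
(R ⋈ S) ⋈ P (natural join on D): {(k, a, t, 40, 36, 7), (k, a, v, 30, 36, 7), (k, t, t, 40, 36, 7), (k, t, v, 30, 36, 7), (k, v, t, 40, 36, 7), (k, v, v, 30, 36, 7), (v, c, p, 6, 1, 19), (v, c, p, 6, 7, 10), (v, c, t, 15, 1, 19), (v, c, t, 15, 7, 10), (v, c, y, 16, 1, 19), (v, c, y, 16, 7, 10), (v, c, z, 15, 1, 19), (v, c, z, 15, 7, 10), (v, q, p, 6, 1, 19), (v, q, p, 6, 7, 10), (v, q, t, 15, 1, 19), (v, q, t, 15, 7, 10), (v, q, y, 16, 1, 19), (v, q, y, 16, 7, 10), (v, q, z, 15, 1, 19), (v, q, z, 15, 7, 10)}
π_{G, B} gives {(15, 1), (15, 7), (16, 1), (16, 7), (30, 36), (40, 36), (6, 1), (6, 7)} (14 duplicate(s) eliminated).
Filtering on G < 30 leaves {(15, 1), (15, 7), (16, 1), (16, 7), (6, 1), (6, 7)}.
π_{B, G} gives {(1, 15), (1, 16), (1, 6), (7, 15), (7, 16), (7, 6)}.

{(1, 15), (1, 16), (1, 6), (7, 15), (7, 16), (7, 6)}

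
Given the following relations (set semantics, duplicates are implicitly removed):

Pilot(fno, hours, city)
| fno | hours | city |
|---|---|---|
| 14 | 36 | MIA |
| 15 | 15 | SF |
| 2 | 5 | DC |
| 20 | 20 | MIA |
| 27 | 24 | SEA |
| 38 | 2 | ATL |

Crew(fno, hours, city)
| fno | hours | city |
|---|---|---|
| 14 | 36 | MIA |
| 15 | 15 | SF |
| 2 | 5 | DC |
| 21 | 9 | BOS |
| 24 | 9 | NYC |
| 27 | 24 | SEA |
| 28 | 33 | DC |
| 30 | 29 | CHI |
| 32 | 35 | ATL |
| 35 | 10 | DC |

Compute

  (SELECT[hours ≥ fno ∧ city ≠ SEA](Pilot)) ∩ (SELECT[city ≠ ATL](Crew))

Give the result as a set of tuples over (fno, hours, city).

{(14, 36, MIA), (15, 15, SF), (2, 5, DC)}

Apply σ_{hours ≥ fno ∧ city ≠ SEA}; surviving tuples: {(14, 36, MIA), (15, 15, SF), (2, 5, DC), (20, 20, MIA)}
Apply σ_{city ≠ ATL}; surviving tuples: {(14, 36, MIA), (15, 15, SF), (2, 5, DC), (21, 9, BOS), (24, 9, NYC), (27, 24, SEA), (28, 33, DC), (30, 29, CHI), (35, 10, DC)}
Intersection: {(14, 36, MIA), (15, 15, SF), (2, 5, DC), (20, 20, MIA)} with {(14, 36, MIA), (15, 15, SF), (2, 5, DC), (21, 9, BOS), (24, 9, NYC), (27, 24, SEA), (28, 33, DC), (30, 29, CHI), (35, 10, DC)} → {(14, 36, MIA), (15, 15, SF), (2, 5, DC)}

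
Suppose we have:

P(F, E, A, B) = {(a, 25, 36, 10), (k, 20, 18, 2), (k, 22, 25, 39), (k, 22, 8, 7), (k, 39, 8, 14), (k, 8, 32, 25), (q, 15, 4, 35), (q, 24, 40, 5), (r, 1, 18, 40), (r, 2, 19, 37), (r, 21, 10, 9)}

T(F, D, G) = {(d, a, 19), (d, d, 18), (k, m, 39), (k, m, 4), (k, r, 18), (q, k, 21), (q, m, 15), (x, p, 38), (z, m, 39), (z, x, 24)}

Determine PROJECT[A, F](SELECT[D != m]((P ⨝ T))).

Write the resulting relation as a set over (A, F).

{(18, k), (25, k), (32, k), (4, q), (40, q), (8, k)}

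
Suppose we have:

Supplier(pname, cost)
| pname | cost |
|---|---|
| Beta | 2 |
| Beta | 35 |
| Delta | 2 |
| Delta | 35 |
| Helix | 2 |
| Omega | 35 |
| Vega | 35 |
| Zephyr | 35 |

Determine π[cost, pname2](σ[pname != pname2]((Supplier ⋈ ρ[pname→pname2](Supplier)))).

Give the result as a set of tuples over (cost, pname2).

ρ[pname→pname2]: schema becomes (pname2, cost); tuples unchanged.
Natural join on cost: {(Beta, 2, Beta), (Beta, 2, Delta), (Beta, 2, Helix), (Beta, 35, Beta), (Beta, 35, Delta), (Beta, 35, Omega), (Beta, 35, Vega), (Beta, 35, Zephyr), (Delta, 2, Beta), (Delta, 2, Delta), (Delta, 2, Helix), (Delta, 35, Beta), (Delta, 35, Delta), (Delta, 35, Omega), (Delta, 35, Vega), (Delta, 35, Zephyr), (Helix, 2, Beta), (Helix, 2, Delta), (Helix, 2, Helix), (Omega, 35, Beta), (Omega, 35, Delta), (Omega, 35, Omega), (Omega, 35, Vega), (Omega, 35, Zephyr), (Vega, 35, Beta), (Vega, 35, Delta), (Vega, 35, Omega), (Vega, 35, Vega), (Vega, 35, Zephyr), (Zephyr, 35, Beta), (Zephyr, 35, Delta), (Zephyr, 35, Omega), (Zephyr, 35, Vega), (Zephyr, 35, Zephyr)}
Selection pname != pname2: {(Beta, 2, Delta), (Beta, 2, Helix), (Beta, 35, Delta), (Beta, 35, Omega), (Beta, 35, Vega), (Beta, 35, Zephyr), (Delta, 2, Beta), (Delta, 2, Helix), (Delta, 35, Beta), (Delta, 35, Omega), (Delta, 35, Vega), (Delta, 35, Zephyr), (Helix, 2, Beta), (Helix, 2, Delta), (Omega, 35, Beta), (Omega, 35, Delta), (Omega, 35, Vega), (Omega, 35, Zephyr), (Vega, 35, Beta), (Vega, 35, Delta), (Vega, 35, Omega), (Vega, 35, Zephyr), (Zephyr, 35, Beta), (Zephyr, 35, Delta), (Zephyr, 35, Omega), (Zephyr, 35, Vega)}
Keep only column(s) cost, pname2 (18 duplicate(s) eliminated): {(2, Beta), (2, Delta), (2, Helix), (35, Beta), (35, Delta), (35, Omega), (35, Vega), (35, Zephyr)}

{(2, Beta), (2, Delta), (2, Helix), (35, Beta), (35, Delta), (35, Omega), (35, Vega), (35, Zephyr)}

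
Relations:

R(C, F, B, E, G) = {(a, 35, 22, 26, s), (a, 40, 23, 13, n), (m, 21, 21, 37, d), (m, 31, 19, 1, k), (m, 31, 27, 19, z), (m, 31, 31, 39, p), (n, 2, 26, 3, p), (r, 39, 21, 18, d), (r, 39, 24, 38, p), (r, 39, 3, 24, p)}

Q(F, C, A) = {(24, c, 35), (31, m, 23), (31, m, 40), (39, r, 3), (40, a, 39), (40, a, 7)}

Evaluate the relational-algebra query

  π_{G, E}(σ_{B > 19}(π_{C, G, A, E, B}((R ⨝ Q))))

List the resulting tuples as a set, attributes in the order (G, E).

{(d, 18), (n, 13), (p, 38), (p, 39), (z, 19)}

Natural join on C, F: {(a, 40, 23, 13, n, 39), (a, 40, 23, 13, n, 7), (m, 31, 19, 1, k, 23), (m, 31, 19, 1, k, 40), (m, 31, 27, 19, z, 23), (m, 31, 27, 19, z, 40), (m, 31, 31, 39, p, 23), (m, 31, 31, 39, p, 40), (r, 39, 21, 18, d, 3), (r, 39, 24, 38, p, 3), (r, 39, 3, 24, p, 3)}
Keep only column(s) C, G, A, E, B: {(a, n, 39, 13, 23), (a, n, 7, 13, 23), (m, k, 23, 1, 19), (m, k, 40, 1, 19), (m, p, 23, 39, 31), (m, p, 40, 39, 31), (m, z, 23, 19, 27), (m, z, 40, 19, 27), (r, d, 3, 18, 21), (r, p, 3, 24, 3), (r, p, 3, 38, 24)}
σ[B > 19]: keep tuples satisfying B > 19 → {(a, n, 39, 13, 23), (a, n, 7, 13, 23), (m, p, 23, 39, 31), (m, p, 40, 39, 31), (m, z, 23, 19, 27), (m, z, 40, 19, 27), (r, d, 3, 18, 21), (r, p, 3, 38, 24)}
Keep only column(s) G, E (3 duplicate(s) eliminated): {(d, 18), (n, 13), (p, 38), (p, 39), (z, 19)}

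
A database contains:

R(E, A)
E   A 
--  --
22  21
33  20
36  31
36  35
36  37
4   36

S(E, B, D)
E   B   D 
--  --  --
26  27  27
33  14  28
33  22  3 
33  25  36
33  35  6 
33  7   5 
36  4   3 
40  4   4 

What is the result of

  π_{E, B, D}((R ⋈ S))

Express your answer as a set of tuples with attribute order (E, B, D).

{(33, 14, 28), (33, 22, 3), (33, 25, 36), (33, 35, 6), (33, 7, 5), (36, 4, 3)}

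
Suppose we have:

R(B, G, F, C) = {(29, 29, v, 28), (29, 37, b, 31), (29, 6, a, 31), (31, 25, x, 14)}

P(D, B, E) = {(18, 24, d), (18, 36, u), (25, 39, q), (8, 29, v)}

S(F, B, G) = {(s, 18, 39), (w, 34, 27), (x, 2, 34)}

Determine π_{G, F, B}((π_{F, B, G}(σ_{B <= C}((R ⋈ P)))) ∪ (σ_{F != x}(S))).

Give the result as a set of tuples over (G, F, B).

Joining R and P on B yields {(29, 29, v, 28, 8, v), (29, 37, b, 31, 8, v), (29, 6, a, 31, 8, v)}.
σ[B <= C]: keep tuples satisfying B <= C → {(29, 37, b, 31, 8, v), (29, 6, a, 31, 8, v)}
π_{F, B, G} gives {(a, 29, 6), (b, 29, 37)}.
σ[F != x]: keep tuples satisfying F != x → {(s, 18, 39), (w, 34, 27)}
Taking the union: {(a, 29, 6), (b, 29, 37), (s, 18, 39), (w, 34, 27)}
π_{G, F, B} gives {(27, w, 34), (37, b, 29), (39, s, 18), (6, a, 29)}.

{(27, w, 34), (37, b, 29), (39, s, 18), (6, a, 29)}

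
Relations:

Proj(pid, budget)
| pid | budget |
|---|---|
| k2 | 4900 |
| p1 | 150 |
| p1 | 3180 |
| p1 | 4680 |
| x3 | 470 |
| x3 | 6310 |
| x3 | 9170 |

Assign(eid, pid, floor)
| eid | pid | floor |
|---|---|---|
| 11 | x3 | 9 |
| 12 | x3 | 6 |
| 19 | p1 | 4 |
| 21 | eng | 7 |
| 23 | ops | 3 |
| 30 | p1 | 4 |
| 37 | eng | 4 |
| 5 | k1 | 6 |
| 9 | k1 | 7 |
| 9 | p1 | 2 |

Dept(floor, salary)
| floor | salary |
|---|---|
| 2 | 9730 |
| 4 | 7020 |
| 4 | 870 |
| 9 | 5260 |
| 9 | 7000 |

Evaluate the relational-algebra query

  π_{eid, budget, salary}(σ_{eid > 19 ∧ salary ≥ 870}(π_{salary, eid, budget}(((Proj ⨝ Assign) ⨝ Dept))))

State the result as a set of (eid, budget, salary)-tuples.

{(30, 150, 7020), (30, 150, 870), (30, 3180, 7020), (30, 3180, 870), (30, 4680, 7020), (30, 4680, 870)}

Natural join on pid: {(p1, 150, 19, 4), (p1, 150, 30, 4), (p1, 150, 9, 2), (p1, 3180, 19, 4), (p1, 3180, 30, 4), (p1, 3180, 9, 2), (p1, 4680, 19, 4), (p1, 4680, 30, 4), (p1, 4680, 9, 2), (x3, 470, 11, 9), (x3, 470, 12, 6), (x3, 6310, 11, 9), (x3, 6310, 12, 6), (x3, 9170, 11, 9), (x3, 9170, 12, 6)}
Natural join on floor: {(p1, 150, 19, 4, 7020), (p1, 150, 19, 4, 870), (p1, 150, 30, 4, 7020), (p1, 150, 30, 4, 870), (p1, 150, 9, 2, 9730), (p1, 3180, 19, 4, 7020), (p1, 3180, 19, 4, 870), (p1, 3180, 30, 4, 7020), (p1, 3180, 30, 4, 870), (p1, 3180, 9, 2, 9730), (p1, 4680, 19, 4, 7020), (p1, 4680, 19, 4, 870), (p1, 4680, 30, 4, 7020), (p1, 4680, 30, 4, 870), (p1, 4680, 9, 2, 9730), (x3, 470, 11, 9, 5260), (x3, 470, 11, 9, 7000), (x3, 6310, 11, 9, 5260), (x3, 6310, 11, 9, 7000), (x3, 9170, 11, 9, 5260), (x3, 9170, 11, 9, 7000)}
π[salary, eid, budget]: project onto (salary, eid, budget) → {(5260, 11, 470), (5260, 11, 6310), (5260, 11, 9170), (7000, 11, 470), (7000, 11, 6310), (7000, 11, 9170), (7020, 19, 150), (7020, 19, 3180), (7020, 19, 4680), (7020, 30, 150), (7020, 30, 3180), (7020, 30, 4680), (870, 19, 150), (870, 19, 3180), (870, 19, 4680), (870, 30, 150), (870, 30, 3180), (870, 30, 4680), (9730, 9, 150), (9730, 9, 3180), (9730, 9, 4680)}
Filtering on eid > 19 ∧ salary ≥ 870 leaves {(7020, 30, 150), (7020, 30, 3180), (7020, 30, 4680), (870, 30, 150), (870, 30, 3180), (870, 30, 4680)}.
π[eid, budget, salary]: project onto (eid, budget, salary) → {(30, 150, 7020), (30, 150, 870), (30, 3180, 7020), (30, 3180, 870), (30, 4680, 7020), (30, 4680, 870)}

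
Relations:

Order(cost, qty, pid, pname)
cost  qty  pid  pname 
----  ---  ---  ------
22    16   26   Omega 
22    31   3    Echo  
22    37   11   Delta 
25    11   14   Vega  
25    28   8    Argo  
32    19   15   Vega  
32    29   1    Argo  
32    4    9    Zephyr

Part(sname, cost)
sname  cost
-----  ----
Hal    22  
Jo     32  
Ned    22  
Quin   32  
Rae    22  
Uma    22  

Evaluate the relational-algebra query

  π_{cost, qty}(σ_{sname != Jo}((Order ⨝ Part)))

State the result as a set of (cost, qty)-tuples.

{(22, 16), (22, 31), (22, 37), (32, 19), (32, 29), (32, 4)}

Order ⋈ Part (natural join on cost): {(22, 16, 26, Omega, Hal), (22, 16, 26, Omega, Ned), (22, 16, 26, Omega, Rae), (22, 16, 26, Omega, Uma), (22, 31, 3, Echo, Hal), (22, 31, 3, Echo, Ned), (22, 31, 3, Echo, Rae), (22, 31, 3, Echo, Uma), (22, 37, 11, Delta, Hal), (22, 37, 11, Delta, Ned), (22, 37, 11, Delta, Rae), (22, 37, 11, Delta, Uma), (32, 19, 15, Vega, Jo), (32, 19, 15, Vega, Quin), (32, 29, 1, Argo, Jo), (32, 29, 1, Argo, Quin), (32, 4, 9, Zephyr, Jo), (32, 4, 9, Zephyr, Quin)}
Selection sname != Jo: {(22, 16, 26, Omega, Hal), (22, 16, 26, Omega, Ned), (22, 16, 26, Omega, Rae), (22, 16, 26, Omega, Uma), (22, 31, 3, Echo, Hal), (22, 31, 3, Echo, Ned), (22, 31, 3, Echo, Rae), (22, 31, 3, Echo, Uma), (22, 37, 11, Delta, Hal), (22, 37, 11, Delta, Ned), (22, 37, 11, Delta, Rae), (22, 37, 11, Delta, Uma), (32, 19, 15, Vega, Quin), (32, 29, 1, Argo, Quin), (32, 4, 9, Zephyr, Quin)}
Keep only column(s) cost, qty (9 duplicate(s) eliminated): {(22, 16), (22, 31), (22, 37), (32, 19), (32, 29), (32, 4)}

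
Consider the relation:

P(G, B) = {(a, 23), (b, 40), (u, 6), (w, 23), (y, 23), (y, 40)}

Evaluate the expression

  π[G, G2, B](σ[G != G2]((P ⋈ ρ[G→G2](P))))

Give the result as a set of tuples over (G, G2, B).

ρ[G→G2]: schema becomes (G2, B); tuples unchanged.
P ⋈ ρ[G→G2](P) (natural join on B): {(a, 23, a), (a, 23, w), (a, 23, y), (b, 40, b), (b, 40, y), (u, 6, u), (w, 23, a), (w, 23, w), (w, 23, y), (y, 23, a), (y, 23, w), (y, 23, y), (y, 40, b), (y, 40, y)}
σ[G != G2]: keep tuples satisfying G != G2 → {(a, 23, w), (a, 23, y), (b, 40, y), (w, 23, a), (w, 23, y), (y, 23, a), (y, 23, w), (y, 40, b)}
π[G, G2, B]: project onto (G, G2, B) → {(a, w, 23), (a, y, 23), (b, y, 40), (w, a, 23), (w, y, 23), (y, a, 23), (y, b, 40), (y, w, 23)}

{(a, w, 23), (a, y, 23), (b, y, 40), (w, a, 23), (w, y, 23), (y, a, 23), (y, b, 40), (y, w, 23)}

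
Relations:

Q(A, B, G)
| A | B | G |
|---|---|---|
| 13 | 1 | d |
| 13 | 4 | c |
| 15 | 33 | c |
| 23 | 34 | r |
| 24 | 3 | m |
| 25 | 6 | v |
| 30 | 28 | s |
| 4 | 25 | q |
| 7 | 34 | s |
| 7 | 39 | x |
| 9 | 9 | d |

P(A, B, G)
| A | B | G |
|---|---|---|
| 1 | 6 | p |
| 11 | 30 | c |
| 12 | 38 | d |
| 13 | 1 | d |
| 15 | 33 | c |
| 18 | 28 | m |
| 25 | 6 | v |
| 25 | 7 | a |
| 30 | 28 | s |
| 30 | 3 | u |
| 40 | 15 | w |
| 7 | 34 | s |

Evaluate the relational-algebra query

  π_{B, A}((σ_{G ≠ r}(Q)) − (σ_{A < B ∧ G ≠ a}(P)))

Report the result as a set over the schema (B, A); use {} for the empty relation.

{(1, 13), (25, 4), (28, 30), (3, 24), (39, 7), (4, 13), (6, 25), (9, 9)}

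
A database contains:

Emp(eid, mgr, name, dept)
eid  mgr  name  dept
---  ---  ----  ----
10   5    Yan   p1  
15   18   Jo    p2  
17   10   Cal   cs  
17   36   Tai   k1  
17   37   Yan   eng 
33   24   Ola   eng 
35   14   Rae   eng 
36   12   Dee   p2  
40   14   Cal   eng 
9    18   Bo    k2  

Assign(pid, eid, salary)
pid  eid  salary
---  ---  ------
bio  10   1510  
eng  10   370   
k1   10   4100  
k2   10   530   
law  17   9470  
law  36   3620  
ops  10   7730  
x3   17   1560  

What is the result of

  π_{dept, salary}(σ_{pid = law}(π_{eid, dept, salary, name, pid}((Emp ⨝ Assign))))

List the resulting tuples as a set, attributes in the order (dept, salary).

{(cs, 9470), (eng, 9470), (k1, 9470), (p2, 3620)}

Natural join on eid: {(10, 5, Yan, p1, bio, 1510), (10, 5, Yan, p1, eng, 370), (10, 5, Yan, p1, k1, 4100), (10, 5, Yan, p1, k2, 530), (10, 5, Yan, p1, ops, 7730), (17, 10, Cal, cs, law, 9470), (17, 10, Cal, cs, x3, 1560), (17, 36, Tai, k1, law, 9470), (17, 36, Tai, k1, x3, 1560), (17, 37, Yan, eng, law, 9470), (17, 37, Yan, eng, x3, 1560), (36, 12, Dee, p2, law, 3620)}
Keep only column(s) eid, dept, salary, name, pid: {(10, p1, 1510, Yan, bio), (10, p1, 370, Yan, eng), (10, p1, 4100, Yan, k1), (10, p1, 530, Yan, k2), (10, p1, 7730, Yan, ops), (17, cs, 1560, Cal, x3), (17, cs, 9470, Cal, law), (17, eng, 1560, Yan, x3), (17, eng, 9470, Yan, law), (17, k1, 1560, Tai, x3), (17, k1, 9470, Tai, law), (36, p2, 3620, Dee, law)}
Selection pid = law: {(17, cs, 9470, Cal, law), (17, eng, 9470, Yan, law), (17, k1, 9470, Tai, law), (36, p2, 3620, Dee, law)}
Keep only column(s) dept, salary: {(cs, 9470), (eng, 9470), (k1, 9470), (p2, 3620)}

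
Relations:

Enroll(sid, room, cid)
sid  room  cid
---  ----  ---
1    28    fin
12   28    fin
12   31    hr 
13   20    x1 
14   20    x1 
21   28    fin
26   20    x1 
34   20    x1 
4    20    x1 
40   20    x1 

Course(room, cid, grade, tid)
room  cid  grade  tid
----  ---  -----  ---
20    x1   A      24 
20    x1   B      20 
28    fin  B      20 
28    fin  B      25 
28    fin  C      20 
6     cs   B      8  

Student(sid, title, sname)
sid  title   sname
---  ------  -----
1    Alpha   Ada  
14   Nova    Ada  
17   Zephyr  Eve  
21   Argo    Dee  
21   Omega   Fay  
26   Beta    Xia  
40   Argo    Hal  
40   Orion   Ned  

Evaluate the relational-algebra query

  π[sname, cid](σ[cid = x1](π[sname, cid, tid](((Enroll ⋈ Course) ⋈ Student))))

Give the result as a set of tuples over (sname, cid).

Enroll ⋈ Course (natural join on room, cid): {(1, 28, fin, B, 20), (1, 28, fin, B, 25), (1, 28, fin, C, 20), (12, 28, fin, B, 20), (12, 28, fin, B, 25), (12, 28, fin, C, 20), (13, 20, x1, A, 24), (13, 20, x1, B, 20), (14, 20, x1, A, 24), (14, 20, x1, B, 20), (21, 28, fin, B, 20), (21, 28, fin, B, 25), (21, 28, fin, C, 20), (26, 20, x1, A, 24), (26, 20, x1, B, 20), (34, 20, x1, A, 24), (34, 20, x1, B, 20), (4, 20, x1, A, 24), (4, 20, x1, B, 20), (40, 20, x1, A, 24), (40, 20, x1, B, 20)}
(Enroll ⋈ Course) ⋈ Student (natural join on sid): {(1, 28, fin, B, 20, Alpha, Ada), (1, 28, fin, B, 25, Alpha, Ada), (1, 28, fin, C, 20, Alpha, Ada), (14, 20, x1, A, 24, Nova, Ada), (14, 20, x1, B, 20, Nova, Ada), (21, 28, fin, B, 20, Argo, Dee), (21, 28, fin, B, 20, Omega, Fay), (21, 28, fin, B, 25, Argo, Dee), (21, 28, fin, B, 25, Omega, Fay), (21, 28, fin, C, 20, Argo, Dee), (21, 28, fin, C, 20, Omega, Fay), (26, 20, x1, A, 24, Beta, Xia), (26, 20, x1, B, 20, Beta, Xia), (40, 20, x1, A, 24, Argo, Hal), (40, 20, x1, A, 24, Orion, Ned), (40, 20, x1, B, 20, Argo, Hal), (40, 20, x1, B, 20, Orion, Ned)}
Projecting to sname, cid, tid (3 duplicate(s) eliminated): {(Ada, fin, 20), (Ada, fin, 25), (Ada, x1, 20), (Ada, x1, 24), (Dee, fin, 20), (Dee, fin, 25), (Fay, fin, 20), (Fay, fin, 25), (Hal, x1, 20), (Hal, x1, 24), (Ned, x1, 20), (Ned, x1, 24), (Xia, x1, 20), (Xia, x1, 24)}
σ[cid = x1]: keep tuples satisfying cid = x1 → {(Ada, x1, 20), (Ada, x1, 24), (Hal, x1, 20), (Hal, x1, 24), (Ned, x1, 20), (Ned, x1, 24), (Xia, x1, 20), (Xia, x1, 24)}
Projecting to sname, cid (4 duplicate(s) eliminated): {(Ada, x1), (Hal, x1), (Ned, x1), (Xia, x1)}

{(Ada, x1), (Hal, x1), (Ned, x1), (Xia, x1)}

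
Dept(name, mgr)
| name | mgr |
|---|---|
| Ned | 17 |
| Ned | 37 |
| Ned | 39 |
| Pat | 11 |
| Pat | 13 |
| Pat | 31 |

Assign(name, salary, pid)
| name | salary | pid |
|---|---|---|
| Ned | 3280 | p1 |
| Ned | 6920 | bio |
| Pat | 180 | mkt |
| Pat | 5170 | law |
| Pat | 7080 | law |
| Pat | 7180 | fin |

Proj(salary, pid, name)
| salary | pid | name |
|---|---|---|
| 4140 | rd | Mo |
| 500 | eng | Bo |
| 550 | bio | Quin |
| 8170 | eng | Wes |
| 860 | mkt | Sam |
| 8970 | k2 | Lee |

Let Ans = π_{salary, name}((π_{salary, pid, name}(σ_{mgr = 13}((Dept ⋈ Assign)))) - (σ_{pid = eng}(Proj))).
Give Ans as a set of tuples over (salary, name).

Natural join on name: {(Ned, 17, 3280, p1), (Ned, 17, 6920, bio), (Ned, 37, 3280, p1), (Ned, 37, 6920, bio), (Ned, 39, 3280, p1), (Ned, 39, 6920, bio), (Pat, 11, 180, mkt), (Pat, 11, 5170, law), (Pat, 11, 7080, law), (Pat, 11, 7180, fin), (Pat, 13, 180, mkt), (Pat, 13, 5170, law), (Pat, 13, 7080, law), (Pat, 13, 7180, fin), (Pat, 31, 180, mkt), (Pat, 31, 5170, law), (Pat, 31, 7080, law), (Pat, 31, 7180, fin)}
Filtering on mgr = 13 leaves {(Pat, 13, 180, mkt), (Pat, 13, 5170, law), (Pat, 13, 7080, law), (Pat, 13, 7180, fin)}.
Projecting to salary, pid, name: {(180, mkt, Pat), (5170, law, Pat), (7080, law, Pat), (7180, fin, Pat)}
Filtering on pid = eng leaves {(500, eng, Bo), (8170, eng, Wes)}.
Set difference of the two operands is {(180, mkt, Pat), (5170, law, Pat), (7080, law, Pat), (7180, fin, Pat)}.
Projecting to salary, name: {(180, Pat), (5170, Pat), (7080, Pat), (7180, Pat)}

{(180, Pat), (5170, Pat), (7080, Pat), (7180, Pat)}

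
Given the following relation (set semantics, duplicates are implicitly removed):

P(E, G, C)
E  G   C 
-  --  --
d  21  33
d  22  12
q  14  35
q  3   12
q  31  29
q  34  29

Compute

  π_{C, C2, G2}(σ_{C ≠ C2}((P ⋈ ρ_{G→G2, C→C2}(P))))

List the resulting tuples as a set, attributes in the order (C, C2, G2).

{(12, 29, 31), (12, 29, 34), (12, 33, 21), (12, 35, 14), (29, 12, 3), (29, 35, 14), (33, 12, 22), (35, 12, 3), (35, 29, 31), (35, 29, 34)}

ρ[G→G2, C→C2]: schema becomes (E, G2, C2); tuples unchanged.
P ⋈ ρ_{G→G2, C→C2}(P) (natural join on E): {(d, 21, 33, 21, 33), (d, 21, 33, 22, 12), (d, 22, 12, 21, 33), (d, 22, 12, 22, 12), (q, 14, 35, 14, 35), (q, 14, 35, 3, 12), (q, 14, 35, 31, 29), (q, 14, 35, 34, 29), (q, 3, 12, 14, 35), (q, 3, 12, 3, 12), (q, 3, 12, 31, 29), (q, 3, 12, 34, 29), (q, 31, 29, 14, 35), (q, 31, 29, 3, 12), (q, 31, 29, 31, 29), (q, 31, 29, 34, 29), (q, 34, 29, 14, 35), (q, 34, 29, 3, 12), (q, 34, 29, 31, 29), (q, 34, 29, 34, 29)}
Selection C ≠ C2: {(d, 21, 33, 22, 12), (d, 22, 12, 21, 33), (q, 14, 35, 3, 12), (q, 14, 35, 31, 29), (q, 14, 35, 34, 29), (q, 3, 12, 14, 35), (q, 3, 12, 31, 29), (q, 3, 12, 34, 29), (q, 31, 29, 14, 35), (q, 31, 29, 3, 12), (q, 34, 29, 14, 35), (q, 34, 29, 3, 12)}
π_{C, C2, G2} gives {(12, 29, 31), (12, 29, 34), (12, 33, 21), (12, 35, 14), (29, 12, 3), (29, 35, 14), (33, 12, 22), (35, 12, 3), (35, 29, 31), (35, 29, 34)} (2 duplicate(s) eliminated).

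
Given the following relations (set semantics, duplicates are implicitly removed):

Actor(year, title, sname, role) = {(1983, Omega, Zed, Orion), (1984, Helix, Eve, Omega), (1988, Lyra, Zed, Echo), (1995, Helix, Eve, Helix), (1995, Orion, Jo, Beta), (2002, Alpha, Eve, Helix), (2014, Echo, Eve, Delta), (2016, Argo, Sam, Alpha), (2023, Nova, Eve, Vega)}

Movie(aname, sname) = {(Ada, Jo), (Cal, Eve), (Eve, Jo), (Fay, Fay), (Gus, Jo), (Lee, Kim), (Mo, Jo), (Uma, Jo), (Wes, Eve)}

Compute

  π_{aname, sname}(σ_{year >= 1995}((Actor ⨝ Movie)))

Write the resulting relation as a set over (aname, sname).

Natural join on sname: {(1984, Helix, Eve, Omega, Cal), (1984, Helix, Eve, Omega, Wes), (1995, Helix, Eve, Helix, Cal), (1995, Helix, Eve, Helix, Wes), (1995, Orion, Jo, Beta, Ada), (1995, Orion, Jo, Beta, Eve), (1995, Orion, Jo, Beta, Gus), (1995, Orion, Jo, Beta, Mo), (1995, Orion, Jo, Beta, Uma), (2002, Alpha, Eve, Helix, Cal), (2002, Alpha, Eve, Helix, Wes), (2014, Echo, Eve, Delta, Cal), (2014, Echo, Eve, Delta, Wes), (2023, Nova, Eve, Vega, Cal), (2023, Nova, Eve, Vega, Wes)}
Selection year >= 1995: {(1995, Helix, Eve, Helix, Cal), (1995, Helix, Eve, Helix, Wes), (1995, Orion, Jo, Beta, Ada), (1995, Orion, Jo, Beta, Eve), (1995, Orion, Jo, Beta, Gus), (1995, Orion, Jo, Beta, Mo), (1995, Orion, Jo, Beta, Uma), (2002, Alpha, Eve, Helix, Cal), (2002, Alpha, Eve, Helix, Wes), (2014, Echo, Eve, Delta, Cal), (2014, Echo, Eve, Delta, Wes), (2023, Nova, Eve, Vega, Cal), (2023, Nova, Eve, Vega, Wes)}
Keep only column(s) aname, sname (6 duplicate(s) eliminated): {(Ada, Jo), (Cal, Eve), (Eve, Jo), (Gus, Jo), (Mo, Jo), (Uma, Jo), (Wes, Eve)}

{(Ada, Jo), (Cal, Eve), (Eve, Jo), (Gus, Jo), (Mo, Jo), (Uma, Jo), (Wes, Eve)}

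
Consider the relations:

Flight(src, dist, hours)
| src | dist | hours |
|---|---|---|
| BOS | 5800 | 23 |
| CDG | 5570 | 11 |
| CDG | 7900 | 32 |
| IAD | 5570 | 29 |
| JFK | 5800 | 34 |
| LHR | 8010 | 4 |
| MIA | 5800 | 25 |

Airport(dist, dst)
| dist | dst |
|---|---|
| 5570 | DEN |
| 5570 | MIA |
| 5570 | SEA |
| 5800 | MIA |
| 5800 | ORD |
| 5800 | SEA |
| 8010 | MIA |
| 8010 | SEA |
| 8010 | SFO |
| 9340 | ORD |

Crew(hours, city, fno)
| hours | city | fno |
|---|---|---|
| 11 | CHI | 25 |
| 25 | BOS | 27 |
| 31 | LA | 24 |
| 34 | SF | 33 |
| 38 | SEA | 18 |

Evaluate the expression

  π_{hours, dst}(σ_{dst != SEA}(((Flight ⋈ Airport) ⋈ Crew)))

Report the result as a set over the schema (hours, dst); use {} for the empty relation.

Flight ⋈ Airport (natural join on dist): {(BOS, 5800, 23, MIA), (BOS, 5800, 23, ORD), (BOS, 5800, 23, SEA), (CDG, 5570, 11, DEN), (CDG, 5570, 11, MIA), (CDG, 5570, 11, SEA), (IAD, 5570, 29, DEN), (IAD, 5570, 29, MIA), (IAD, 5570, 29, SEA), (JFK, 5800, 34, MIA), (JFK, 5800, 34, ORD), (JFK, 5800, 34, SEA), (LHR, 8010, 4, MIA), (LHR, 8010, 4, SEA), (LHR, 8010, 4, SFO), (MIA, 5800, 25, MIA), (MIA, 5800, 25, ORD), (MIA, 5800, 25, SEA)}
(Flight ⋈ Airport) ⋈ Crew (natural join on hours): {(CDG, 5570, 11, DEN, CHI, 25), (CDG, 5570, 11, MIA, CHI, 25), (CDG, 5570, 11, SEA, CHI, 25), (JFK, 5800, 34, MIA, SF, 33), (JFK, 5800, 34, ORD, SF, 33), (JFK, 5800, 34, SEA, SF, 33), (MIA, 5800, 25, MIA, BOS, 27), (MIA, 5800, 25, ORD, BOS, 27), (MIA, 5800, 25, SEA, BOS, 27)}
Apply σ_{dst != SEA}; surviving tuples: {(CDG, 5570, 11, DEN, CHI, 25), (CDG, 5570, 11, MIA, CHI, 25), (JFK, 5800, 34, MIA, SF, 33), (JFK, 5800, 34, ORD, SF, 33), (MIA, 5800, 25, MIA, BOS, 27), (MIA, 5800, 25, ORD, BOS, 27)}
Keep only column(s) hours, dst: {(11, DEN), (11, MIA), (25, MIA), (25, ORD), (34, MIA), (34, ORD)}

{(11, DEN), (11, MIA), (25, MIA), (25, ORD), (34, MIA), (34, ORD)}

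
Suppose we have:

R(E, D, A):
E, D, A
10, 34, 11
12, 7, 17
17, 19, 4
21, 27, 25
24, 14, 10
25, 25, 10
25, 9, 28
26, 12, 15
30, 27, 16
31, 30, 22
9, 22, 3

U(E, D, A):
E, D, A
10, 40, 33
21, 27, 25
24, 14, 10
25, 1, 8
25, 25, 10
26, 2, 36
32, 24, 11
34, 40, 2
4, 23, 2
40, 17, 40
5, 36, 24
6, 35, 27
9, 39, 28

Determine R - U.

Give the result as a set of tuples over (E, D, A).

{(10, 34, 11), (12, 7, 17), (17, 19, 4), (25, 9, 28), (26, 12, 15), (30, 27, 16), (31, 30, 22), (9, 22, 3)}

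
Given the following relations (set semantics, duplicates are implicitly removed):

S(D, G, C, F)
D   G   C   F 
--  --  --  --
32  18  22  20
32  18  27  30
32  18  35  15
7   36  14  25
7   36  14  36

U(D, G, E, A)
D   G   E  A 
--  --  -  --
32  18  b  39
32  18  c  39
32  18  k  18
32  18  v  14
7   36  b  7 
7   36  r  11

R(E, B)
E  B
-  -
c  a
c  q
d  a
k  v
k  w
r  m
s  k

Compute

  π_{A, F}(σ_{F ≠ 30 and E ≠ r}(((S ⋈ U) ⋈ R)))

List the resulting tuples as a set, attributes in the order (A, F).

Joining S and U on D, G yields {(32, 18, 22, 20, b, 39), (32, 18, 22, 20, c, 39), (32, 18, 22, 20, k, 18), (32, 18, 22, 20, v, 14), (32, 18, 27, 30, b, 39), (32, 18, 27, 30, c, 39), (32, 18, 27, 30, k, 18), (32, 18, 27, 30, v, 14), (32, 18, 35, 15, b, 39), (32, 18, 35, 15, c, 39), (32, 18, 35, 15, k, 18), (32, 18, 35, 15, v, 14), (7, 36, 14, 25, b, 7), (7, 36, 14, 25, r, 11), (7, 36, 14, 36, b, 7), (7, 36, 14, 36, r, 11)}.
Joining (S ⋈ U) and R on E yields {(32, 18, 22, 20, c, 39, a), (32, 18, 22, 20, c, 39, q), (32, 18, 22, 20, k, 18, v), (32, 18, 22, 20, k, 18, w), (32, 18, 27, 30, c, 39, a), (32, 18, 27, 30, c, 39, q), (32, 18, 27, 30, k, 18, v), (32, 18, 27, 30, k, 18, w), (32, 18, 35, 15, c, 39, a), (32, 18, 35, 15, c, 39, q), (32, 18, 35, 15, k, 18, v), (32, 18, 35, 15, k, 18, w), (7, 36, 14, 25, r, 11, m), (7, 36, 14, 36, r, 11, m)}.
Selection F ≠ 30 and E ≠ r: {(32, 18, 22, 20, c, 39, a), (32, 18, 22, 20, c, 39, q), (32, 18, 22, 20, k, 18, v), (32, 18, 22, 20, k, 18, w), (32, 18, 35, 15, c, 39, a), (32, 18, 35, 15, c, 39, q), (32, 18, 35, 15, k, 18, v), (32, 18, 35, 15, k, 18, w)}
π[A, F]: project onto (A, F) (4 duplicate(s) eliminated) → {(18, 15), (18, 20), (39, 15), (39, 20)}

{(18, 15), (18, 20), (39, 15), (39, 20)}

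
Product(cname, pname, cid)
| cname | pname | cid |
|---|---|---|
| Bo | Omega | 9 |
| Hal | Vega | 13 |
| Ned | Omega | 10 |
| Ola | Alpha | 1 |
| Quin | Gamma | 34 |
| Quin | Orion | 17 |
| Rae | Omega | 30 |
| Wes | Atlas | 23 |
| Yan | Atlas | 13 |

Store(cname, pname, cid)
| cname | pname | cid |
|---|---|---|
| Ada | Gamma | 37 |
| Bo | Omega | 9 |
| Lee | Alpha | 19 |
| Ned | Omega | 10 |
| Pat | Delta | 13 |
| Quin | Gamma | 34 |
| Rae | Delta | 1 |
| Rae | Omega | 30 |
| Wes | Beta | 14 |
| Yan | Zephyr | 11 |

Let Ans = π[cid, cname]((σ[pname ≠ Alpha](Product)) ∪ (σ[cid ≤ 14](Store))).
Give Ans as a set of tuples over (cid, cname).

Filtering on pname ≠ Alpha leaves {(Bo, Omega, 9), (Hal, Vega, 13), (Ned, Omega, 10), (Quin, Gamma, 34), (Quin, Orion, 17), (Rae, Omega, 30), (Wes, Atlas, 23), (Yan, Atlas, 13)}.
Filtering on cid ≤ 14 leaves {(Bo, Omega, 9), (Ned, Omega, 10), (Pat, Delta, 13), (Rae, Delta, 1), (Wes, Beta, 14), (Yan, Zephyr, 11)}.
Set union of the two operands is {(Bo, Omega, 9), (Hal, Vega, 13), (Ned, Omega, 10), (Pat, Delta, 13), (Quin, Gamma, 34), (Quin, Orion, 17), (Rae, Delta, 1), (Rae, Omega, 30), (Wes, Atlas, 23), (Wes, Beta, 14), (Yan, Atlas, 13), (Yan, Zephyr, 11)}.
π_{cid, cname} gives {(1, Rae), (10, Ned), (11, Yan), (13, Hal), (13, Pat), (13, Yan), (14, Wes), (17, Quin), (23, Wes), (30, Rae), (34, Quin), (9, Bo)}.

{(1, Rae), (10, Ned), (11, Yan), (13, Hal), (13, Pat), (13, Yan), (14, Wes), (17, Quin), (23, Wes), (30, Rae), (34, Quin), (9, Bo)}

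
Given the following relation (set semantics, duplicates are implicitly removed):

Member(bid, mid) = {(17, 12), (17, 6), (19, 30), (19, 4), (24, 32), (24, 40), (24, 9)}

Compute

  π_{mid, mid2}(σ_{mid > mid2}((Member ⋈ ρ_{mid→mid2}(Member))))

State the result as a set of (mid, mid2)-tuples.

ρ[mid→mid2]: schema becomes (bid, mid2); tuples unchanged.
Natural join on bid: {(17, 12, 12), (17, 12, 6), (17, 6, 12), (17, 6, 6), (19, 30, 30), (19, 30, 4), (19, 4, 30), (19, 4, 4), (24, 32, 32), (24, 32, 40), (24, 32, 9), (24, 40, 32), (24, 40, 40), (24, 40, 9), (24, 9, 32), (24, 9, 40), (24, 9, 9)}
Filtering on mid > mid2 leaves {(17, 12, 6), (19, 30, 4), (24, 32, 9), (24, 40, 32), (24, 40, 9)}.
π_{mid, mid2} gives {(12, 6), (30, 4), (32, 9), (40, 32), (40, 9)}.

{(12, 6), (30, 4), (32, 9), (40, 32), (40, 9)}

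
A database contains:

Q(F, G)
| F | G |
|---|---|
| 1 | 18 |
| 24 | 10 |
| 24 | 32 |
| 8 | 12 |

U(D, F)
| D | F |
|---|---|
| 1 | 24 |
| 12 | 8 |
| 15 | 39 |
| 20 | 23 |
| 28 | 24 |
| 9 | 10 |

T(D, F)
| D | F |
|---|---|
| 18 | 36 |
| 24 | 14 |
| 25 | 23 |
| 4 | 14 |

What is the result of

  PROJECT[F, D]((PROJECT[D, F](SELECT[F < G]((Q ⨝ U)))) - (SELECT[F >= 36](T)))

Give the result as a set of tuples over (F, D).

Joining Q and U on F yields {(24, 10, 1), (24, 10, 28), (24, 32, 1), (24, 32, 28), (8, 12, 12)}.
σ[F < G]: keep tuples satisfying F < G → {(24, 32, 1), (24, 32, 28), (8, 12, 12)}
Projecting to D, F: {(1, 24), (12, 8), (28, 24)}
σ[F >= 36]: keep tuples satisfying F >= 36 → {(18, 36)}
Set difference of the two operands is {(1, 24), (12, 8), (28, 24)}.
Projecting to F, D: {(24, 1), (24, 28), (8, 12)}

{(24, 1), (24, 28), (8, 12)}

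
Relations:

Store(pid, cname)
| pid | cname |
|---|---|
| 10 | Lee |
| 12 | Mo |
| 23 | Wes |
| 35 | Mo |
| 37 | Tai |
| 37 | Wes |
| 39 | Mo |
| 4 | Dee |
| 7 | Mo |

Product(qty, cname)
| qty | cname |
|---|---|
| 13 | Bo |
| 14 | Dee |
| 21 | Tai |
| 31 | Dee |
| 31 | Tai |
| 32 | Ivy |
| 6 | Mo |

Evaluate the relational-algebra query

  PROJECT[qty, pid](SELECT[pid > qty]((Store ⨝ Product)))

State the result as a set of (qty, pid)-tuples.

{(21, 37), (31, 37), (6, 12), (6, 35), (6, 39), (6, 7)}

Joining Store and Product on cname yields {(12, Mo, 6), (35, Mo, 6), (37, Tai, 21), (37, Tai, 31), (39, Mo, 6), (4, Dee, 14), (4, Dee, 31), (7, Mo, 6)}.
Filtering on pid > qty leaves {(12, Mo, 6), (35, Mo, 6), (37, Tai, 21), (37, Tai, 31), (39, Mo, 6), (7, Mo, 6)}.
π_{qty, pid} gives {(21, 37), (31, 37), (6, 12), (6, 35), (6, 39), (6, 7)}.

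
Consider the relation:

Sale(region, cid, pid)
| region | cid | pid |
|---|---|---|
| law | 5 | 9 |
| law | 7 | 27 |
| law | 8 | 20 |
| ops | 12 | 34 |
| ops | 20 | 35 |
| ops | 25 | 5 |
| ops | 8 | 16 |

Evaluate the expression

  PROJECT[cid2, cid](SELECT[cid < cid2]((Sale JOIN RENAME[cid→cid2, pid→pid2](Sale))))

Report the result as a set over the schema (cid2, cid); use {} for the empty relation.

ρ[cid→cid2, pid→pid2]: schema becomes (region, cid2, pid2); tuples unchanged.
Sale ⋈ RENAME[cid→cid2, pid→pid2](Sale) (natural join on region): {(law, 5, 9, 5, 9), (law, 5, 9, 7, 27), (law, 5, 9, 8, 20), (law, 7, 27, 5, 9), (law, 7, 27, 7, 27), (law, 7, 27, 8, 20), (law, 8, 20, 5, 9), (law, 8, 20, 7, 27), (law, 8, 20, 8, 20), (ops, 12, 34, 12, 34), (ops, 12, 34, 20, 35), (ops, 12, 34, 25, 5), (ops, 12, 34, 8, 16), (ops, 20, 35, 12, 34), (ops, 20, 35, 20, 35), (ops, 20, 35, 25, 5), (ops, 20, 35, 8, 16), (ops, 25, 5, 12, 34), (ops, 25, 5, 20, 35), (ops, 25, 5, 25, 5), (ops, 25, 5, 8, 16), (ops, 8, 16, 12, 34), (ops, 8, 16, 20, 35), (ops, 8, 16, 25, 5), (ops, 8, 16, 8, 16)}
Apply σ_{cid < cid2}; surviving tuples: {(law, 5, 9, 7, 27), (law, 5, 9, 8, 20), (law, 7, 27, 8, 20), (ops, 12, 34, 20, 35), (ops, 12, 34, 25, 5), (ops, 20, 35, 25, 5), (ops, 8, 16, 12, 34), (ops, 8, 16, 20, 35), (ops, 8, 16, 25, 5)}
Projecting to cid2, cid: {(12, 8), (20, 12), (20, 8), (25, 12), (25, 20), (25, 8), (7, 5), (8, 5), (8, 7)}

{(12, 8), (20, 12), (20, 8), (25, 12), (25, 20), (25, 8), (7, 5), (8, 5), (8, 7)}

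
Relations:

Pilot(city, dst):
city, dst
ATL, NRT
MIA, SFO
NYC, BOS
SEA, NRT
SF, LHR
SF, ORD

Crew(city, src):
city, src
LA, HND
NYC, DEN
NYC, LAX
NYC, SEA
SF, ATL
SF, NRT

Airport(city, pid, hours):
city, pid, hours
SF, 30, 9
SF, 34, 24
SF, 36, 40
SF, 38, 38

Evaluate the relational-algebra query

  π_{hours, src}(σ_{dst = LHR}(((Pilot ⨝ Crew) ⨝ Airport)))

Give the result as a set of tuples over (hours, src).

{(24, ATL), (24, NRT), (38, ATL), (38, NRT), (40, ATL), (40, NRT), (9, ATL), (9, NRT)}

Natural join on city: {(NYC, BOS, DEN), (NYC, BOS, LAX), (NYC, BOS, SEA), (SF, LHR, ATL), (SF, LHR, NRT), (SF, ORD, ATL), (SF, ORD, NRT)}
Natural join on city: {(SF, LHR, ATL, 30, 9), (SF, LHR, ATL, 34, 24), (SF, LHR, ATL, 36, 40), (SF, LHR, ATL, 38, 38), (SF, LHR, NRT, 30, 9), (SF, LHR, NRT, 34, 24), (SF, LHR, NRT, 36, 40), (SF, LHR, NRT, 38, 38), (SF, ORD, ATL, 30, 9), (SF, ORD, ATL, 34, 24), (SF, ORD, ATL, 36, 40), (SF, ORD, ATL, 38, 38), (SF, ORD, NRT, 30, 9), (SF, ORD, NRT, 34, 24), (SF, ORD, NRT, 36, 40), (SF, ORD, NRT, 38, 38)}
σ[dst = LHR]: keep tuples satisfying dst = LHR → {(SF, LHR, ATL, 30, 9), (SF, LHR, ATL, 34, 24), (SF, LHR, ATL, 36, 40), (SF, LHR, ATL, 38, 38), (SF, LHR, NRT, 30, 9), (SF, LHR, NRT, 34, 24), (SF, LHR, NRT, 36, 40), (SF, LHR, NRT, 38, 38)}
π[hours, src]: project onto (hours, src) → {(24, ATL), (24, NRT), (38, ATL), (38, NRT), (40, ATL), (40, NRT), (9, ATL), (9, NRT)}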